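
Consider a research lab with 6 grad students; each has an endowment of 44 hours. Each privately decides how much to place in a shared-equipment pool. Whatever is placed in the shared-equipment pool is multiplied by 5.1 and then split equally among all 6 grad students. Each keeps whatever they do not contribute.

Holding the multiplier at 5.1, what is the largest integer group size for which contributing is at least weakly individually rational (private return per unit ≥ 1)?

5

Private return per unit is 5.1/(group size), which is ≥ 1 whenever the group size is ≤ 5.1.
The largest such integer is 5.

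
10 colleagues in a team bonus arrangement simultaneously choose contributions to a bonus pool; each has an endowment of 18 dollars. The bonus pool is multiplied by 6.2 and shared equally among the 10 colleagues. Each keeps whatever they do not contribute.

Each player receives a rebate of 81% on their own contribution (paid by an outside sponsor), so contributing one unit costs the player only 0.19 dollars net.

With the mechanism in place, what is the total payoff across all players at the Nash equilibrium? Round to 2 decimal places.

1261.80 dollars

The effective private return per unit is now (6.2/10) / 0.19 = 3.2632 > 1, so every player's dominant strategy flips to full contribution.
At the Nash equilibrium everyone contributes 18. Group total payoff = 10 × (18 × 0.81 + 6.2 × 18) = 1261.80.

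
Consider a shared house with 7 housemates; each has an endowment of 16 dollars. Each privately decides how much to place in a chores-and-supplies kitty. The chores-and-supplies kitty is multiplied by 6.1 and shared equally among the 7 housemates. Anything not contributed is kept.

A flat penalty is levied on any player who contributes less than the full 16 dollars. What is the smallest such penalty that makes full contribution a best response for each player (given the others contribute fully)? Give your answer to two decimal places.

Given the others contribute fully, the best deviation is to contribute 0 (any partial contribution still incurs the fine and gives up units whose private return 0.8714 is below 1).
Deviating from 16 to 0 saves 16 dollars but forfeits the deviator's share of the drop in the chores-and-supplies kitty: 6.1/7 × 16 = 13.94.
So the deviation gain is 16 − 13.94 = 2.06, and the fine must be at least 2.06 dollars to wipe it out.

2.06 dollars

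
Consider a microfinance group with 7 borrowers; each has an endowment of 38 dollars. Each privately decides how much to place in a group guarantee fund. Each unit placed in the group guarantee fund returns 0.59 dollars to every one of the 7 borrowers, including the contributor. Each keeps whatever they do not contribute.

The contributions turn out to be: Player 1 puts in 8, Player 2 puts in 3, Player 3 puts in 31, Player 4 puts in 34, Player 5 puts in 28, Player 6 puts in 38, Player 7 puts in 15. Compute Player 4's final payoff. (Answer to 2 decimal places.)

Total contributed: 8 + 3 + 31 + 34 + 28 + 38 + 15 = 157.
Each receives 0.59 × 157 = 92.63 from the group guarantee fund.
Player 4 keeps 38 − 34 = 4, so Player 4's payoff is 4 + 92.63 = 96.63.

96.63 dollars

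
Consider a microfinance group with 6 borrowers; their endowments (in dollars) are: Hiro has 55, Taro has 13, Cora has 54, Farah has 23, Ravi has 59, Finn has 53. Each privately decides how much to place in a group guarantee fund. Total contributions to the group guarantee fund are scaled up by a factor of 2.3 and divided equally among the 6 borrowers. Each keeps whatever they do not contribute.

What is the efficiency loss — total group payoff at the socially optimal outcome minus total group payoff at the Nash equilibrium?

334.10 dollars

The private return per contributed unit is 2.3/6 = 0.3833 < 1 for every player regardless of endowment, so the Nash equilibrium is zero contribution and the group total is Σ E_j = 55 + 13 + 54 + 23 + 59 + 53 = 257.
Each contributed unit returns 2.300 to the group, so the social optimum is full contribution by everyone: group total = 2.300 × 257 = 591.10.
Efficiency loss = (2.300 − 1) × 257 = 334.10.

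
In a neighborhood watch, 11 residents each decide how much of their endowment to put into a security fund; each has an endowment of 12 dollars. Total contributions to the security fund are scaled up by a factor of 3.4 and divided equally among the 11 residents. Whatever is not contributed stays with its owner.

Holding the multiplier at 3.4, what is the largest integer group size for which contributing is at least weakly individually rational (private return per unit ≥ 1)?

3

Private return per unit is 3.4/(group size), which is ≥ 1 whenever the group size is ≤ 3.4.
The largest such integer is 3.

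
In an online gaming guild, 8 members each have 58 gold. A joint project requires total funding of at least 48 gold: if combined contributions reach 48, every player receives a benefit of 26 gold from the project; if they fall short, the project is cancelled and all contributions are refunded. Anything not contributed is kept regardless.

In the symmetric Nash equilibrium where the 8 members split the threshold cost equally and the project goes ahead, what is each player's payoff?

Equal share of the threshold: 48/8 = 6.
At this profile no one gains by cutting their contribution: any cut drops the total below 48, the project is cancelled, contributions are refunded, and the deviator ends with 58, which is less than 58 − 6 + 26 = 78. Contributing more than 6 just wastes the excess. So contributing exactly 6 is a best response.
Each player's payoff: 58 − 6 + 26 = 78.

78 gold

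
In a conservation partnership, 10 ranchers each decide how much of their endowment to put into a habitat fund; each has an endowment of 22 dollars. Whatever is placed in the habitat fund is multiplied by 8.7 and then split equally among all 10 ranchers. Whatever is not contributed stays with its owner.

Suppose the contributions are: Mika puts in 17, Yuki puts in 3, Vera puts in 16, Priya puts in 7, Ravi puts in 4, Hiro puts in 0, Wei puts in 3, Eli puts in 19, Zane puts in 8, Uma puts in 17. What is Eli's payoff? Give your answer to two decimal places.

Total contributed: 17 + 3 + 16 + 7 + 4 + 0 + 3 + 19 + 8 + 17 = 94.
Each receives 8.7 × 94 / 10 = 81.78 from the habitat fund.
Eli keeps 22 − 19 = 3, so Eli's payoff is 3 + 81.78 = 84.78.

84.78 dollars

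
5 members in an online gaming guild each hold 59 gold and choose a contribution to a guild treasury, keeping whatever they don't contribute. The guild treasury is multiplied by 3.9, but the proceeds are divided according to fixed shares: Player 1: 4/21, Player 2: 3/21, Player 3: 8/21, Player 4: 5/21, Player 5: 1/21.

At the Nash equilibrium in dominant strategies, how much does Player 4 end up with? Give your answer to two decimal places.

For player j, contributing a unit is worthwhile iff 3.9 × (j's share) ≥ 1, i.e. iff j's share is at least 0.2564.
The only share above 0.2564 is Player 3's 8/21, contributing 59; the remaining 4 contribute 0. Total contributed: 59.
Player 4 keeps 59 and receives 3.9 × 59 × 5/21 = 54.79 from the guild treasury, for a payoff of 113.79.

113.79 gold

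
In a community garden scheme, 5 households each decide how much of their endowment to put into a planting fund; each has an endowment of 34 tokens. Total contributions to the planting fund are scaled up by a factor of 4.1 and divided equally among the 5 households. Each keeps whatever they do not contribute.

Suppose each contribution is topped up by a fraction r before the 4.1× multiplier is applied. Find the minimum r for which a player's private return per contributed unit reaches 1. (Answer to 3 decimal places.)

With matching at rate r, one contributed unit becomes (1 + r) in the planting fund and returns 4.1 × (1 + r) / 5 to the contributor.
Setting this equal to 1: 1 + r = 5/4.1 = 1.2195.
So the minimum matching rate is r = 1.2195 − 1 = 0.220.

0.220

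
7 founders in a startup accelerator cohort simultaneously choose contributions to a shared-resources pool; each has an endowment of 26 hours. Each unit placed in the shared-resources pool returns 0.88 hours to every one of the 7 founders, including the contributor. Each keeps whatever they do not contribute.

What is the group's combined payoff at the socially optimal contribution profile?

1121.12 hours

Each contributed unit returns 6.160 to the group as a whole (0.88 to each of 7 players), which exceeds 1, so the social optimum is full contribution: group total = 6.160 × 182 = 1121.12.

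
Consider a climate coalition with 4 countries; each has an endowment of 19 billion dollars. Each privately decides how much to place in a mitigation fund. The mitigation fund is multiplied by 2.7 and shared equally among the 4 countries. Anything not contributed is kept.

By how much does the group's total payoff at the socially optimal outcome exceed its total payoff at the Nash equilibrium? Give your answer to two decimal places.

129.20 billion dollars

Each contributed unit returns 2.7/4 = 0.6750 to its contributor — below 1 — so contributing 0 is dominant for every player. At the Nash equilibrium everyone keeps their 19, and the group total is 4 × 19 = 76.
Each contributed unit returns 2.700 to the group as a whole (0.6750 to each of 4 players), which exceeds 1, so the social optimum is full contribution: group total = 2.700 × 76 = 205.20.
Efficiency loss = 205.20 − 76 = 129.20.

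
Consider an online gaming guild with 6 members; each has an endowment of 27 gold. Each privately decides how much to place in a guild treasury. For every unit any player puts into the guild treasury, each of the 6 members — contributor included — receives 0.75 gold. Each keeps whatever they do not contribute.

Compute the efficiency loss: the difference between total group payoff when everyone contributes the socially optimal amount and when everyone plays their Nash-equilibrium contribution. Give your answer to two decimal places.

567.00 gold

The private return per contributed unit is 0.75 < 1, so contributing 0 is dominant for every player. At the Nash equilibrium everyone keeps their 27, and the group total is 6 × 27 = 162.
Each contributed unit returns 4.500 to the group as a whole (0.75 to each of 6 players), which exceeds 1, so the social optimum is full contribution: group total = 4.500 × 162 = 729.00.
Efficiency loss = 729.00 − 162 = 567.00.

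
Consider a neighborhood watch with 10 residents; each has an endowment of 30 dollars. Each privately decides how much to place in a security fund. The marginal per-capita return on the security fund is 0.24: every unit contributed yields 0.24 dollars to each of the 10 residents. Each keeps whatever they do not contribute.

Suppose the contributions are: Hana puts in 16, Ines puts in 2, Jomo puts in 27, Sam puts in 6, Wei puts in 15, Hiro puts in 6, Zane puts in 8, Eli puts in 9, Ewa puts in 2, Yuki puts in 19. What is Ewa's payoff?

54.40 dollars

Total contributed: 16 + 2 + 27 + 6 + 15 + 6 + 8 + 9 + 2 + 19 = 110.
Each receives 0.24 × 110 = 26.40 from the security fund.
Ewa keeps 30 − 2 = 28, so Ewa's payoff is 28 + 26.40 = 54.40.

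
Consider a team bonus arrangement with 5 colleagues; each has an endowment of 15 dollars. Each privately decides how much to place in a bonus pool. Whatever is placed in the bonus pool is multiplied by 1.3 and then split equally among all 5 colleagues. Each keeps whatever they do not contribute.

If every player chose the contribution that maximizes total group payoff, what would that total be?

97.50 dollars

Each contributed unit returns 1.300 to the group as a whole (0.2600 to each of 5 players), which exceeds 1, so the social optimum is full contribution: group total = 1.300 × 75 = 97.50.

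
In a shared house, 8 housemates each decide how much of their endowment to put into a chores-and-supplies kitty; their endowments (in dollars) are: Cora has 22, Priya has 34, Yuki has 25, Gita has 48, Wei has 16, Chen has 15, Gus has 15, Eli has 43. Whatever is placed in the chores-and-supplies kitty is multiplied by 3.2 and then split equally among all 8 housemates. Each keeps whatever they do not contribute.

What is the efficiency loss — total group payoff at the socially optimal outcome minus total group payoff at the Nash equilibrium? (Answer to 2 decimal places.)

The private return per contributed unit is 3.2/8 = 0.4000 < 1 for every player regardless of endowment, so the Nash equilibrium is zero contribution and the group total is Σ E_j = 22 + 34 + 25 + 48 + 16 + 15 + 15 + 43 = 218.
Each contributed unit returns 3.200 to the group, so the social optimum is full contribution by everyone: group total = 3.200 × 218 = 697.60.
Efficiency loss = (3.200 − 1) × 218 = 479.60.

479.60 dollars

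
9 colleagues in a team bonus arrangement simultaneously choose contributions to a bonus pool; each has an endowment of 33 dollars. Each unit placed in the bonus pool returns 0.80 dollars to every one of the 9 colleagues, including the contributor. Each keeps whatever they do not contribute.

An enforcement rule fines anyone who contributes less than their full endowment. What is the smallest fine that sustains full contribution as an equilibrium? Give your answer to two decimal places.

Given the others contribute fully, the best deviation is to contribute 0 (any partial contribution still incurs the fine and gives up units whose private return 0.80 is below 1).
Deviating from 33 to 0 saves 33 dollars but forfeits the deviator's share of the drop in the bonus pool: 0.80 × 33 = 26.40.
So the deviation gain is 33 − 26.40 = 6.60, and the fine must be at least 6.60 dollars to wipe it out.

6.60 dollars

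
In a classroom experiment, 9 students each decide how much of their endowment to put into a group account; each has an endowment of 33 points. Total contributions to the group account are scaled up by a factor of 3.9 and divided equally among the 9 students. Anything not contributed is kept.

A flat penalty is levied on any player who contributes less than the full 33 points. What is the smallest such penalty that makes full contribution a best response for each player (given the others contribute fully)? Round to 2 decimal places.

Given the others contribute fully, the best deviation is to contribute 0 (any partial contribution still incurs the fine and gives up units whose private return 0.4333 is below 1).
Deviating from 33 to 0 saves 33 points but forfeits the deviator's share of the drop in the group account: 3.9/9 × 33 = 14.30.
So the deviation gain is 33 − 14.30 = 18.70, and the fine must be at least 18.70 points to wipe it out.

18.70 points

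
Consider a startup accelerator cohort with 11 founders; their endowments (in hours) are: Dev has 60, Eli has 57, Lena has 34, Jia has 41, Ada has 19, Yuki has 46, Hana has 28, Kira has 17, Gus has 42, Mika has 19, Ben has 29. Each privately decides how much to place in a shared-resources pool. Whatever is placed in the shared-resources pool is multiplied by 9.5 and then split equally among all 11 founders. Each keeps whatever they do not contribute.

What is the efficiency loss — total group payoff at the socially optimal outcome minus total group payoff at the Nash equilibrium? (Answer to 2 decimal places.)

3332.00 hours

The private return per contributed unit is 9.5/11 = 0.8636 < 1 for every player regardless of endowment, so the Nash equilibrium is zero contribution and the group total is Σ E_j = 60 + 57 + 34 + 41 + 19 + 46 + 28 + 17 + 42 + 19 + 29 = 392.
Each contributed unit returns 9.500 to the group, so the social optimum is full contribution by everyone: group total = 9.500 × 392 = 3724.00.
Efficiency loss = (9.500 − 1) × 392 = 3332.00.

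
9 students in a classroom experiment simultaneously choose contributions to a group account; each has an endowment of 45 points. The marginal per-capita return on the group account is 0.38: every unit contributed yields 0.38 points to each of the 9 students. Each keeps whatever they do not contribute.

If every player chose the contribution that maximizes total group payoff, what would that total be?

1385.10 points

Each contributed unit returns 3.420 to the group as a whole (0.38 to each of 9 players), which exceeds 1, so the social optimum is full contribution: group total = 3.420 × 405 = 1385.10.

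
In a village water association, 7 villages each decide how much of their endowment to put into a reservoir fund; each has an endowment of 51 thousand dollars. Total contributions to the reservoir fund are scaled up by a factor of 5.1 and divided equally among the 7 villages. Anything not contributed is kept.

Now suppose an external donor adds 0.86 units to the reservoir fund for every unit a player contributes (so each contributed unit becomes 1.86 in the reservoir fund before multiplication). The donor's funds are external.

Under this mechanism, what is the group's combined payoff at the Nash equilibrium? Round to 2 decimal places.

With the mechanism, a contributed unit returns 5.1 × 1.86 / 7 = 1.3551 per unit of net cost to the contributor — now above 1 — so contributing fully is weakly dominant for every player.
So the Nash equilibrium is full contribution by all 7; the group earns 5.1 × 1.86 × 357 = 3386.50.

3386.50 thousand dollars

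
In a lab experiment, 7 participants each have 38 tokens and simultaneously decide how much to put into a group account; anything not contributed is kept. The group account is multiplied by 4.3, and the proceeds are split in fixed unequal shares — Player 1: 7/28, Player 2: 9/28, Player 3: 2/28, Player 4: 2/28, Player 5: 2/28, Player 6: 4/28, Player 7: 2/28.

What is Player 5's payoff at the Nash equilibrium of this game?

Each unit j contributes comes back to j as 4.3 × (j's share), so j prefers to contribute only if that share exceeds 1/4.3 = 0.2326; otherwise keeping the unit dominates.
Player 1 and Player 2 are above the threshold, contributing 38 each; the remaining 5 contribute 0. Total contributed: 76.
Player 5 keeps 38 and receives 4.3 × 76 × 2/28 = 23.34 from the group account, for a payoff of 61.34.

61.34 tokens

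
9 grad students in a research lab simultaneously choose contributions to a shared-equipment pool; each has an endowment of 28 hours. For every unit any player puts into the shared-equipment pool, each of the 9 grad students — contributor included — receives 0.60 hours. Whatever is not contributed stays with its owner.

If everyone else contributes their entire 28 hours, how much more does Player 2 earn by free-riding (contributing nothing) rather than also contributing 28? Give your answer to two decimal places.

11.20 hours

Switching from a contribution of 28 to 0 lets Player 2 keep an extra 28 hours, but lowers the shared-equipment pool by 28, which costs Player 2 their own share of that drop: 0.60 × 28 = 16.80.
Net gain = 28 − 16.80 = 11.20. The private return per contributed unit (0.60) is below 1, so free-riding is indeed the best response regardless of what the others do.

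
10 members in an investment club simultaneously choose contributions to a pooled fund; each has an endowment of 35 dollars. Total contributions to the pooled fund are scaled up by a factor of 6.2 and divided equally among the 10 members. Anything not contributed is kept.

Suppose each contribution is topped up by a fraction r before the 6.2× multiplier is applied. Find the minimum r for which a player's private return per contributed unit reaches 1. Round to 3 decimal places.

With matching at rate r, one contributed unit becomes (1 + r) in the pooled fund and returns 6.2 × (1 + r) / 10 to the contributor.
Setting this equal to 1: 1 + r = 10/6.2 = 1.6129.
So the minimum matching rate is r = 1.6129 − 1 = 0.613.

0.613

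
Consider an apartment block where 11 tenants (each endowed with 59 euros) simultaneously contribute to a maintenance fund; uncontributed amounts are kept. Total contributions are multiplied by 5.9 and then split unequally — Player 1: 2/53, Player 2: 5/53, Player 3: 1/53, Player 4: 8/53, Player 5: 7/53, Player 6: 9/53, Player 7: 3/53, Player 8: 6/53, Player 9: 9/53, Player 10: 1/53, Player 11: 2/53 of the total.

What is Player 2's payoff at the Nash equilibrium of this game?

For player j, contributing a unit is worthwhile iff 5.9 × (j's share) ≥ 1, i.e. iff j's share is at least 0.1695.
Player 6 and Player 9 clear that bar, contributing 59 each; the remaining 9 contribute 0. Total contributed: 118.
Player 2 keeps 59 and receives 5.9 × 118 × 5/53 = 65.68 from the maintenance fund, for a payoff of 124.68.

124.68 euros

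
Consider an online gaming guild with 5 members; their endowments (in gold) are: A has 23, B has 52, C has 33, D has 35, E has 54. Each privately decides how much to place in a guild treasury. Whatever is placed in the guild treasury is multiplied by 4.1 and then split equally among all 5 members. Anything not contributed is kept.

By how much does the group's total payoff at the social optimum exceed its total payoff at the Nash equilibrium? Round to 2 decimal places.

610.70 gold

The private return per contributed unit is 4.1/5 = 0.8200 < 1 for every player regardless of endowment, so the Nash equilibrium is zero contribution and the group total is Σ E_j = 23 + 52 + 33 + 35 + 54 = 197.
Each contributed unit returns 4.100 to the group, so the social optimum is full contribution by everyone: group total = 4.100 × 197 = 807.70.
Efficiency loss = (4.100 − 1) × 197 = 610.70.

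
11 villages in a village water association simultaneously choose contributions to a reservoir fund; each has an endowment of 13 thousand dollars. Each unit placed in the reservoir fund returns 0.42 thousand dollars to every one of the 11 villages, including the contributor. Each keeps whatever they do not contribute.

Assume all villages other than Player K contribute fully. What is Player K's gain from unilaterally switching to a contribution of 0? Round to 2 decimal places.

7.54 thousand dollars

Switching from a contribution of 13 to 0 lets Player K keep an extra 13 thousand dollars, but lowers the reservoir fund by 13, which costs Player K their own share of that drop: 0.42 × 13 = 5.46.
Net gain = 13 − 5.46 = 7.54. The private return per contributed unit (0.42) is below 1, so free-riding is indeed the best response regardless of what the others do.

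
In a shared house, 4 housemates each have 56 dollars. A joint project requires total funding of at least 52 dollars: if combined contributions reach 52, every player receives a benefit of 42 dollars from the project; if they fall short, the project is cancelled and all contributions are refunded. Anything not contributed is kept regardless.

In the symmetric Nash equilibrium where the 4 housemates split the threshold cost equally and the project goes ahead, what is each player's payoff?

Equal share of the threshold: 52/4 = 13.
At this profile no one gains by cutting their contribution: any cut drops the total below 52, the project is cancelled, contributions are refunded, and the deviator ends with 56, which is less than 56 − 13 + 42 = 85. Contributing more than 13 just wastes the excess. So contributing exactly 13 is a best response.
Each player's payoff: 56 − 13 + 42 = 85.

85 dollars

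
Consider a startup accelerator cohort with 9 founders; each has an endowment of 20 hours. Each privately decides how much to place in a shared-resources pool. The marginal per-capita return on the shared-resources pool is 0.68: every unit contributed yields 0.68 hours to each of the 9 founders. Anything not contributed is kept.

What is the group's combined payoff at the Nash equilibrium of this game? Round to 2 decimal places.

The private return per contributed unit is 0.68 < 1, so contributing 0 is dominant for every player. At the Nash equilibrium everyone keeps their 20, and the group total is 9 × 20 = 180.

180.00 hours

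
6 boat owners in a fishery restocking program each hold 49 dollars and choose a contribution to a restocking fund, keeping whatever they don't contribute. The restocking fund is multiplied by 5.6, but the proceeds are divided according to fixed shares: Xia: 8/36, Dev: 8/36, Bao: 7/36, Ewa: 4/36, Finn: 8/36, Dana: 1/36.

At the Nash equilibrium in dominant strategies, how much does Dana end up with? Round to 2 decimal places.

79.49 dollars

A player with share s gets back 5.6·s per unit contributed, so full contribution is dominant for anyone with s > 1/5.6 = 0.1786 and zero contribution is dominant for anyone below.
The shares above 0.1786 belong to Xia, Dev, Bao and Finn, contributing 49 each; the remaining 2 contribute 0. Total contributed: 196.
Dana keeps 49 and receives 5.6 × 196 × 1/36 = 30.49 from the restocking fund, for a payoff of 79.49.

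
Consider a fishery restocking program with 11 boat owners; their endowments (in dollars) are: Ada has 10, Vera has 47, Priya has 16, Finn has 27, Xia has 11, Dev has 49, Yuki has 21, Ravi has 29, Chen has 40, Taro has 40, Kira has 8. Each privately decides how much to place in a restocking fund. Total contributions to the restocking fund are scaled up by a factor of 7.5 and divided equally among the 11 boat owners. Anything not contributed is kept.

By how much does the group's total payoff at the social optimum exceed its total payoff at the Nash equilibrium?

1937.00 dollars

The private return per contributed unit is 7.5/11 = 0.6818 < 1 for every player regardless of endowment, so the Nash equilibrium is zero contribution and the group total is Σ E_j = 10 + 47 + 16 + 27 + 11 + 49 + 21 + 29 + 40 + 40 + 8 = 298.
Each contributed unit returns 7.500 to the group, so the social optimum is full contribution by everyone: group total = 7.500 × 298 = 2235.00.
Efficiency loss = (7.500 − 1) × 298 = 1937.00.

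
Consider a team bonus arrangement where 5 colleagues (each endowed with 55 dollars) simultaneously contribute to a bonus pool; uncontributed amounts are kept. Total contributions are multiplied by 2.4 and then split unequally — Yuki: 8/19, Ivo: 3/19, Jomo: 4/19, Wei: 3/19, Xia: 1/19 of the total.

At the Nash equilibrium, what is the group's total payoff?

Player j's private return per contributed unit is 2.4 × (j's share). Contributing is weakly dominant for j when that share is at least 1/2.4 = 0.4167, and contributing 0 is dominant otherwise.
The only share above 0.4167 is Yuki's 8/19, contributing 55; the remaining 4 contribute 0. Total contributed: 55.
The bonus pool pays out 2.4 × 55 = 132.00 in total (split across the unequal shares, but the aggregate is all that matters for the group sum).
The 4 free-riders keep 55 each, adding 220. Group total = 220 + 132.00 = 352.00.

352.00 dollars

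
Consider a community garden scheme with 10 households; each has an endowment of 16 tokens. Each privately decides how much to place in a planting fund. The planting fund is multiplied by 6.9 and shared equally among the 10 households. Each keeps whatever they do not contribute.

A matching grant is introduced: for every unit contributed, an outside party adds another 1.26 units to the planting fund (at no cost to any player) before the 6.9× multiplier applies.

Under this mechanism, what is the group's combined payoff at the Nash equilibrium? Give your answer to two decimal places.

2495.04 tokens

The effective private return per unit is now 6.9 × 2.26 / 10 = 1.5594 > 1, so every player's dominant strategy flips to full contribution.
At the Nash equilibrium everyone contributes 16. Group total payoff = 6.9 × 2.26 × 160 = 2495.04.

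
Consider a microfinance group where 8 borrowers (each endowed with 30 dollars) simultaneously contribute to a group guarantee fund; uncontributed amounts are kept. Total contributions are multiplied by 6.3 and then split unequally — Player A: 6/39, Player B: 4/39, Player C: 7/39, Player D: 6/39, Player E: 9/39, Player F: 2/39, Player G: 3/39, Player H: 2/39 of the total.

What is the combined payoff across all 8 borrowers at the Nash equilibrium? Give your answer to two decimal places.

558.00 dollars

Each unit j contributes comes back to j as 6.3 × (j's share), so j prefers to contribute only if that share exceeds 1/6.3 = 0.1587; otherwise keeping the unit dominates.
Player C and Player E clear that bar, contributing 30 each; the remaining 6 contribute 0. Total contributed: 60.
The group guarantee fund pays out 6.3 × 60 = 378.00 in total (split across the unequal shares, but the aggregate is all that matters for the group sum).
The 6 free-riders keep 30 each, adding 180. Group total = 180 + 378.00 = 558.00.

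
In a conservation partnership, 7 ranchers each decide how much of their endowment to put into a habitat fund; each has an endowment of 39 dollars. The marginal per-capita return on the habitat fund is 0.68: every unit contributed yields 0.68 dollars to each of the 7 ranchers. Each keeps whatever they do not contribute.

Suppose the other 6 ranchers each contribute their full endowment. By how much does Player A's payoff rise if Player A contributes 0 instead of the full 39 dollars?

12.48 dollars

Switching from a contribution of 39 to 0 lets Player A keep an extra 39 dollars, but lowers the habitat fund by 39, which costs Player A their own share of that drop: 0.68 × 39 = 26.52.
Net gain = 39 − 26.52 = 12.48. The private return per contributed unit (0.68) is below 1, so free-riding is indeed the best response regardless of what the others do.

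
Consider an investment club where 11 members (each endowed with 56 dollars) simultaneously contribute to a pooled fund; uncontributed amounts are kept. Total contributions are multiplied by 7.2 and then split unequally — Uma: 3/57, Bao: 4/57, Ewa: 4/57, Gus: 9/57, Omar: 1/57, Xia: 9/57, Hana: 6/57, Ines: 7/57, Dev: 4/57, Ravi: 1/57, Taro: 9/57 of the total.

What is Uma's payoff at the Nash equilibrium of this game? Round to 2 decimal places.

119.66 dollars

Player j's private return per contributed unit is 7.2 × (j's share). Contributing is weakly dominant for j when that share is at least 1/7.2 = 0.1389, and contributing 0 is dominant otherwise.
The shares above 0.1389 belong to Gus, Xia and Taro, contributing 56 each; the remaining 8 contribute 0. Total contributed: 168.
Uma keeps 56 and receives 7.2 × 168 × 3/57 = 63.66 from the pooled fund, for a payoff of 119.66.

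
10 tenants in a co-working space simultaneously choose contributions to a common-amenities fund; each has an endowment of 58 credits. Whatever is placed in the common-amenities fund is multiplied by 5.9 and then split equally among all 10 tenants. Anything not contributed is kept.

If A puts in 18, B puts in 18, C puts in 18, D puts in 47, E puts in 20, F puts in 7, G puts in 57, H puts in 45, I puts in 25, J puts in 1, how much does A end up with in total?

Total contributed: 18 + 18 + 18 + 47 + 20 + 7 + 57 + 45 + 25 + 1 = 256.
Each receives 5.9 × 256 / 10 = 151.04 from the common-amenities fund.
A keeps 58 − 18 = 40, so A's payoff is 40 + 151.04 = 191.04.

191.04 credits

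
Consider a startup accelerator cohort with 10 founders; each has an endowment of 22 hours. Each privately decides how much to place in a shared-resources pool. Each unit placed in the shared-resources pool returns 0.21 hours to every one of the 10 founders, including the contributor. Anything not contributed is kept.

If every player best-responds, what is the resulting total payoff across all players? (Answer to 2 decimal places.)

220.00 hours

The private return per contributed unit is 0.21 < 1, so contributing 0 is dominant for every player. At the Nash equilibrium everyone keeps their 22, and the group total is 10 × 22 = 220.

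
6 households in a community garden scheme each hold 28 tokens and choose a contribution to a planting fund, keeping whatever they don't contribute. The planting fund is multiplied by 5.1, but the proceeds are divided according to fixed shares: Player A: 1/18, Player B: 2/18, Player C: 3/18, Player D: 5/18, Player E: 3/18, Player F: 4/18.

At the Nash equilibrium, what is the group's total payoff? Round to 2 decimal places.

For player j, contributing a unit is worthwhile iff 5.1 × (j's share) ≥ 1, i.e. iff j's share is at least 0.1961.
Player D and Player F clear that bar, contributing 28 each; the remaining 4 contribute 0. Total contributed: 56.
The planting fund pays out 5.1 × 56 = 285.60 in total (split across the unequal shares, but the aggregate is all that matters for the group sum).
The 4 free-riders keep 28 each, adding 112. Group total = 112 + 285.60 = 397.60.

397.60 tokens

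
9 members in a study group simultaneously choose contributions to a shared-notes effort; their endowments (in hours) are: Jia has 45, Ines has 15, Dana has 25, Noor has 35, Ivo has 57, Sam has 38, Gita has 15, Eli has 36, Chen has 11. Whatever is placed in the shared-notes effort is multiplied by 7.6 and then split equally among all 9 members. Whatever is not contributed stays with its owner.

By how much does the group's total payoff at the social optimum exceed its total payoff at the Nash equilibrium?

1828.20 hours

The private return per contributed unit is 7.6/9 = 0.8444 < 1 for every player regardless of endowment, so the Nash equilibrium is zero contribution and the group total is Σ E_j = 45 + 15 + 25 + 35 + 57 + 38 + 15 + 36 + 11 = 277.
Each contributed unit returns 7.600 to the group, so the social optimum is full contribution by everyone: group total = 7.600 × 277 = 2105.20.
Efficiency loss = (7.600 − 1) × 277 = 1828.20.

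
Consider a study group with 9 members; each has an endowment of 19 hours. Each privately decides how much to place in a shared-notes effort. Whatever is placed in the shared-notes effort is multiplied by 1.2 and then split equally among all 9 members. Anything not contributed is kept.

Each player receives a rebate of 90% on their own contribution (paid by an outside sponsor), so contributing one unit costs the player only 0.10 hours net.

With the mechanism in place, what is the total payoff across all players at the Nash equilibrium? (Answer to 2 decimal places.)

The effective private return per unit is now (1.2/9) / 0.10 = 1.3333 > 1, so every player's dominant strategy flips to full contribution.
At the Nash equilibrium everyone contributes 19. Group total payoff = 9 × (19 × 0.90 + 1.2 × 19) = 359.10.

359.10 hours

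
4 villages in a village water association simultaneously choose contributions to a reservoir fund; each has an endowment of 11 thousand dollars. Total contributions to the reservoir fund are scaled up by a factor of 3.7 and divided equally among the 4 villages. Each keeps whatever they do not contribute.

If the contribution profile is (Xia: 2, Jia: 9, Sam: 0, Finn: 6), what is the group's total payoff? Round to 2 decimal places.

Total contributed: 2 + 9 + 0 + 6 = 17; total kept: 4 × 11 − 17 = 27.
The reservoir fund pays out 3.7 × 17 = 62.90 in aggregate.
Group total = 27 + 62.90 = 89.90.

89.90 thousand dollars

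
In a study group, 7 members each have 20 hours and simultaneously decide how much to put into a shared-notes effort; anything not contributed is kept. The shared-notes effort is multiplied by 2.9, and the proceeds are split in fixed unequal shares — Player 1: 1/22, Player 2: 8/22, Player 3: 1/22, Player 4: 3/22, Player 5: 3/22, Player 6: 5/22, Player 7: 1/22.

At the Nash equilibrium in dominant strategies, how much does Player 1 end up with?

22.64 hours

Player j's private return per contributed unit is 2.9 × (j's share). Contributing is weakly dominant for j when that share is at least 1/2.9 = 0.3448, and contributing 0 is dominant otherwise.
The only share above 0.3448 is Player 2's 8/22, contributing 20; the remaining 6 contribute 0. Total contributed: 20.
Player 1 keeps 20 and receives 2.9 × 20 × 1/22 = 2.64 from the shared-notes effort, for a payoff of 22.64.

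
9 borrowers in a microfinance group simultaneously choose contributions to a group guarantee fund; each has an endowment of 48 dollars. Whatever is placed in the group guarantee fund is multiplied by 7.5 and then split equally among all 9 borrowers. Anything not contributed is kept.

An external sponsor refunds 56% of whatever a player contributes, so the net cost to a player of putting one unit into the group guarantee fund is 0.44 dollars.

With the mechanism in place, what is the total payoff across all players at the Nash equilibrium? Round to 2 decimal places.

3481.92 dollars

Under the mechanism each unit contributed yields (7.5/9) / 0.44 = 1.8939 back to its contributor per unit of net cost, which exceeds 1, making full contribution the dominant choice for everyone.
So the Nash equilibrium is full contribution by all 9; the group earns 9 × (48 × 0.56 + 7.5 × 48) = 3481.92.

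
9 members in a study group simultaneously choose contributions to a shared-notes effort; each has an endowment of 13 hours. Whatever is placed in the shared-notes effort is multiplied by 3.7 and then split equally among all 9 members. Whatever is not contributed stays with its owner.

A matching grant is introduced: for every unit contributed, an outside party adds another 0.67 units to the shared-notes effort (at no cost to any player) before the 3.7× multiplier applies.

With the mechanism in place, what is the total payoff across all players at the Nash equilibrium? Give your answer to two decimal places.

117.00 hours

Even with the mechanism, each unit contributed returns only 3.7 × 1.67 / 9 = 0.6866 per unit of net cost, so contributing nothing is still dominant.
At the Nash equilibrium no one contributes; group total payoff = 9 × 13 = 117.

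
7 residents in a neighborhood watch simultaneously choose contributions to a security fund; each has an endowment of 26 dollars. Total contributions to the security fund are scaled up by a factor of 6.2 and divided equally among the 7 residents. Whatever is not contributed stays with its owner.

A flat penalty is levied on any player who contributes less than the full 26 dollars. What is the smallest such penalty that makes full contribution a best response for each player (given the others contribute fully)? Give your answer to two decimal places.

Given the others contribute fully, the best deviation is to contribute 0 (any partial contribution still incurs the fine and gives up units whose private return 0.8857 is below 1).
Deviating from 26 to 0 saves 26 dollars but forfeits the deviator's share of the drop in the security fund: 6.2/7 × 26 = 23.03.
So the deviation gain is 26 − 23.03 = 2.97, and the fine must be at least 2.97 dollars to wipe it out.

2.97 dollars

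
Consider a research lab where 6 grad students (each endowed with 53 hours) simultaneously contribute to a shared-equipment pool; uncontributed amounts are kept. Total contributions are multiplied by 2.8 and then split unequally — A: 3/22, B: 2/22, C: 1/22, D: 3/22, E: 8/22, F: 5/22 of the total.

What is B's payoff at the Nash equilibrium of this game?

66.49 hours

A player with share s gets back 2.8·s per unit contributed, so full contribution is dominant for anyone with s > 1/2.8 = 0.3571 and zero contribution is dominant for anyone below.
The only share above 0.3571 is E's 8/22, contributing 53; the remaining 5 contribute 0. Total contributed: 53.
B keeps 53 and receives 2.8 × 53 × 2/22 = 13.49 from the shared-equipment pool, for a payoff of 66.49.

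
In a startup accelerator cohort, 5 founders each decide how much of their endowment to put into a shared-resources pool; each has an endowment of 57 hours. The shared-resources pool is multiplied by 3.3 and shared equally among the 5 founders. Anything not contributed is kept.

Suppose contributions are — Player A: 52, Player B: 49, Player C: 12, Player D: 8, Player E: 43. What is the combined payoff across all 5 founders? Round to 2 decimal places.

662.20 hours

Total contributed: 52 + 49 + 12 + 8 + 43 = 164; total kept: 5 × 57 − 164 = 121.
The shared-resources pool pays out 3.3 × 164 = 541.20 in aggregate.
Group total = 121 + 541.20 = 662.20.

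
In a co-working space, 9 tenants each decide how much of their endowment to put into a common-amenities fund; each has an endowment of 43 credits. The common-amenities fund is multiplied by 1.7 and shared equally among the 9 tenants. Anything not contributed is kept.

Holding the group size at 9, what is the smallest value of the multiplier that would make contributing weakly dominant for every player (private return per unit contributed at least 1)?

A contributed unit returns (multiplier)/9 to its contributor.
This reaches 1 exactly when the multiplier is 9.

9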